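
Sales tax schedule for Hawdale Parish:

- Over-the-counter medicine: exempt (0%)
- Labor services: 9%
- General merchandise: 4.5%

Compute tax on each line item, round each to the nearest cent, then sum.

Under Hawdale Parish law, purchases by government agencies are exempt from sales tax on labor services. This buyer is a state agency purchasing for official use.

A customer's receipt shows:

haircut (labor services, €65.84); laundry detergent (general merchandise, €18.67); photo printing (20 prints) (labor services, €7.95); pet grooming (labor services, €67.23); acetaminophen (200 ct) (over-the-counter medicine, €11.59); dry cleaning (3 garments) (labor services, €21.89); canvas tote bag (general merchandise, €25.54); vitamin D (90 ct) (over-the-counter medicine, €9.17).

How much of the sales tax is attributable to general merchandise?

€1.99

Laundry detergent €18.67: general merchandise → 4.5% → €0.84
Canvas tote bag €25.54: general merchandise → 4.5% → €1.15
Tax on general merchandise = €0.84 + €1.15 = €1.99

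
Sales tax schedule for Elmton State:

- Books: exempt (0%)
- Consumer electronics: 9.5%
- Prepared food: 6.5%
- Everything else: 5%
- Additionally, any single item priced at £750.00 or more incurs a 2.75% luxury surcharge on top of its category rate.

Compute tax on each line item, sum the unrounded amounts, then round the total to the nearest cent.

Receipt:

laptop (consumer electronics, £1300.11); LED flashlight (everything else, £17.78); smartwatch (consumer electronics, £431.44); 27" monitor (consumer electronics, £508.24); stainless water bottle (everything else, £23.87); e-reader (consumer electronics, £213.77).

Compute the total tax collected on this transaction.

£270.92

Laptop £1300.11: consumer electronics → 9.5% + 2.75% surcharge = 12.25% → £159.263475
LED flashlight £17.78: everything else → 5% → £0.889
Smartwatch £431.44: consumer electronics → 9.5% → £40.9868
27" monitor £508.24: consumer electronics → 9.5% → £48.2828
Stainless water bottle £23.87: everything else → 5% → £1.1935
E-reader £213.77: consumer electronics → 9.5% → £20.30815
Unrounded tax sum = £270.923725 → £270.92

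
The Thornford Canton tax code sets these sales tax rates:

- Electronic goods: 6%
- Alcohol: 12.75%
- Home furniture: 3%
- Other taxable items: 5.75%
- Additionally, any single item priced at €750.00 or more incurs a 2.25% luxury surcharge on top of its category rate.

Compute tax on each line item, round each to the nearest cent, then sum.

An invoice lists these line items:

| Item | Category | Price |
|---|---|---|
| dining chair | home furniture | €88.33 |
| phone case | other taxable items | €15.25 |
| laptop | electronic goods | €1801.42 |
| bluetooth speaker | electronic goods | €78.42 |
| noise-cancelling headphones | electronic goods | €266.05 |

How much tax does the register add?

Dining chair €88.33: home furniture → 3% → €2.65
Phone case €15.25: other taxable items → 5.75% → €0.88
Laptop €1801.42: electronic goods → 6% + 2.25% surcharge = 8.25% → €148.62
Bluetooth speaker €78.42: electronic goods → 6% → €4.71
Noise-cancelling headphones €266.05: electronic goods → 6% → €15.96
Total tax = €2.65 + €0.88 + €148.62 + €4.71 + €15.96 = €172.82

€172.82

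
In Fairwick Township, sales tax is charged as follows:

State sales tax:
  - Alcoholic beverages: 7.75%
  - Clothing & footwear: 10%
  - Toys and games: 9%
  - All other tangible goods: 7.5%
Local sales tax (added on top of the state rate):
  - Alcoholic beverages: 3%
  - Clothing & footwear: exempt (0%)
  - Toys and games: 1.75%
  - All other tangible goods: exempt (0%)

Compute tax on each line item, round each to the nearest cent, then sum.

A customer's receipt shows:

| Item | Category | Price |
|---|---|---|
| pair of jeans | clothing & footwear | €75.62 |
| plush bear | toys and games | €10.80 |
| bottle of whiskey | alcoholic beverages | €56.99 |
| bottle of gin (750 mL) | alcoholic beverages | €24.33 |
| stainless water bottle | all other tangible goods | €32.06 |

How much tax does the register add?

Pair of jeans €75.62: clothing & footwear → 10% + 0% local = 10% → €7.56
Plush bear €10.80: toys and games → 9% + 1.75% local = 10.75% → €1.16
Bottle of whiskey €56.99: alcoholic beverages → 7.75% + 3% local = 10.75% → €6.13
Bottle of gin (750 mL) €24.33: alcoholic beverages → 7.75% + 3% local = 10.75% → €2.62
Stainless water bottle €32.06: all other tangible goods → 7.5% + 0% local = 7.5% → €2.40
Total tax = €7.56 + €1.16 + €6.13 + €2.62 + €2.40 = €19.87

€19.87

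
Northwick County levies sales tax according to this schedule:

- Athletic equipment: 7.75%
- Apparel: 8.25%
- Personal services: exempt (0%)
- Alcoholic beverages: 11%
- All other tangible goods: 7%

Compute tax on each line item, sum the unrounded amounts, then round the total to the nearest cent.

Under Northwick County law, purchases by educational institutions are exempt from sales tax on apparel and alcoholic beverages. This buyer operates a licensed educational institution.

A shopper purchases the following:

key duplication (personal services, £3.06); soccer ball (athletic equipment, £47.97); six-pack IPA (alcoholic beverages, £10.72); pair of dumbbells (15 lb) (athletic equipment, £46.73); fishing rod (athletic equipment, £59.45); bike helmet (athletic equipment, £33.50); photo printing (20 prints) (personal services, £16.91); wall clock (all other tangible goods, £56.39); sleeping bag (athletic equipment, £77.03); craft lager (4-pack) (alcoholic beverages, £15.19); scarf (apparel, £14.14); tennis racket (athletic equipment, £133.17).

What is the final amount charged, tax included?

Key duplication £3.06: personal services → 0% → £0.00
Soccer ball £47.97: athletic equipment → 7.75% → £3.717675
Six-pack IPA £10.72: alcoholic beverages, buyer-exempt → 0% → £0.00
Pair of dumbbells (15 lb) £46.73: athletic equipment → 7.75% → £3.621575
Fishing rod £59.45: athletic equipment → 7.75% → £4.607375
Bike helmet £33.50: athletic equipment → 7.75% → £2.59625
Photo printing (20 prints) £16.91: personal services → 0% → £0.00
Wall clock £56.39: all other tangible goods → 7% → £3.9473
Sleeping bag £77.03: athletic equipment → 7.75% → £5.969825
Craft lager (4-pack) £15.19: alcoholic beverages, buyer-exempt → 0% → £0.00
Scarf £14.14: apparel, buyer-exempt → 0% → £0.00
Tennis racket £133.17: athletic equipment → 7.75% → £10.320675
Subtotal = £514.26; unrounded tax = £34.780675 → £34.78; total due = £549.04

£549.04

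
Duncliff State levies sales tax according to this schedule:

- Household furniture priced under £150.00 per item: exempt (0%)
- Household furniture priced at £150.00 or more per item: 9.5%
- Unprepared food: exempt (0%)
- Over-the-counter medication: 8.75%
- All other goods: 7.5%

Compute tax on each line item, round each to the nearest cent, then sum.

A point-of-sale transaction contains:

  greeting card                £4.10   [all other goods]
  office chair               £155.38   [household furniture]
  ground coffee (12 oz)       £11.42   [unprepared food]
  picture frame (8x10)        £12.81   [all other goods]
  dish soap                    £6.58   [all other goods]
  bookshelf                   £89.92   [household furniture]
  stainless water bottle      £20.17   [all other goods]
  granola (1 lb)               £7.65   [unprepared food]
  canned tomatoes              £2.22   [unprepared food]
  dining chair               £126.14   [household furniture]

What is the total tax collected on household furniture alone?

Office chair £155.38: household furniture, £150.00 or more → 9.5% → £14.76
Bookshelf £89.92: household furniture, under £150.00 → 0% → £0.00
Dining chair £126.14: household furniture, under £150.00 → 0% → £0.00
Tax on household furniture = £14.76 + £0.00 + £0.00 = £14.76

£14.76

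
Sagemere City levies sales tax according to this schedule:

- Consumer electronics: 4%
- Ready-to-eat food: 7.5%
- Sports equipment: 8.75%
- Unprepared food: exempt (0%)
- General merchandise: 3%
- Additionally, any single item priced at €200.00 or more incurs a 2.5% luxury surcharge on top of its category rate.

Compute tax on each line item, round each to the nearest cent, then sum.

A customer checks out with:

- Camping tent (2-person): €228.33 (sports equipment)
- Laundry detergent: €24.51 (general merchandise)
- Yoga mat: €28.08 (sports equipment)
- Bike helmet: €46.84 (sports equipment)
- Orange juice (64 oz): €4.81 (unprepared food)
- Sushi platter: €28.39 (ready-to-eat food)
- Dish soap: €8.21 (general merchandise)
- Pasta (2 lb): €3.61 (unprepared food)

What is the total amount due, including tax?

Camping tent (2-person) €228.33: sports equipment → 8.75% + 2.5% surcharge = 11.25% → €25.69
Laundry detergent €24.51: general merchandise → 3% → €0.74
Yoga mat €28.08: sports equipment → 8.75% → €2.46
Bike helmet €46.84: sports equipment → 8.75% → €4.10
Orange juice (64 oz) €4.81: unprepared food → 0% → €0.00
Sushi platter €28.39: ready-to-eat food → 7.5% → €2.13
Dish soap €8.21: general merchandise → 3% → €0.25
Pasta (2 lb) €3.61: unprepared food → 0% → €0.00
Subtotal = €372.78; tax = €35.37; total due = €408.15

€408.15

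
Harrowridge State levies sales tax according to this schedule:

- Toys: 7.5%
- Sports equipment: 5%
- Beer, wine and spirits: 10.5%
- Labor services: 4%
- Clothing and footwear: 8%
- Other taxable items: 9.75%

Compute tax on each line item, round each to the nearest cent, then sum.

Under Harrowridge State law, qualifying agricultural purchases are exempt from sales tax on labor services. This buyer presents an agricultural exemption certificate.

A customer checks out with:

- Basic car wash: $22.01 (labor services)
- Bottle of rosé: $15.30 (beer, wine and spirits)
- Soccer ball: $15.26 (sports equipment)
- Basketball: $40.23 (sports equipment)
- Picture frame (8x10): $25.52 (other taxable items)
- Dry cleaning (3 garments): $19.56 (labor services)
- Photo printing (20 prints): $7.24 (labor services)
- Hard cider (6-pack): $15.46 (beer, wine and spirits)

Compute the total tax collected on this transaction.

Basic car wash $22.01: labor services, buyer-exempt → 0% → $0.00
Bottle of rosé $15.30: beer, wine and spirits → 10.5% → $1.61
Soccer ball $15.26: sports equipment → 5% → $0.76
Basketball $40.23: sports equipment → 5% → $2.01
Picture frame (8x10) $25.52: other taxable items → 9.75% → $2.49
Dry cleaning (3 garments) $19.56: labor services, buyer-exempt → 0% → $0.00
Photo printing (20 prints) $7.24: labor services, buyer-exempt → 0% → $0.00
Hard cider (6-pack) $15.46: beer, wine and spirits → 10.5% → $1.62
Total tax = $1.61 + $0.76 + $2.01 + $2.49 + $1.62 = $8.49

$8.49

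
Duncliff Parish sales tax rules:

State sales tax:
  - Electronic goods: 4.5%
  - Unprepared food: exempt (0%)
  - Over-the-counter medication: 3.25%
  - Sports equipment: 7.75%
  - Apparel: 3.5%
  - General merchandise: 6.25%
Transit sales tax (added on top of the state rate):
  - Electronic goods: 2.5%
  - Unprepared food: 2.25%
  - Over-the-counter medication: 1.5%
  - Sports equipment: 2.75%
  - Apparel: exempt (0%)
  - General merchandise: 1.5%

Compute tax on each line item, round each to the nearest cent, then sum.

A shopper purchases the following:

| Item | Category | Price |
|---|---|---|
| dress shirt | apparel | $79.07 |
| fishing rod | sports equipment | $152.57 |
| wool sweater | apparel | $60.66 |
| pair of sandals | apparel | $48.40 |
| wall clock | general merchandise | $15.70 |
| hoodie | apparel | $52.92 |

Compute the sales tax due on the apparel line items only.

$8.43

Dress shirt $79.07: apparel → 3.5% + 0% transit = 3.5% → $2.77
Wool sweater $60.66: apparel → 3.5% + 0% transit = 3.5% → $2.12
Pair of sandals $48.40: apparel → 3.5% + 0% transit = 3.5% → $1.69
Hoodie $52.92: apparel → 3.5% + 0% transit = 3.5% → $1.85
Tax on apparel = $2.77 + $2.12 + $1.69 + $1.85 = $8.43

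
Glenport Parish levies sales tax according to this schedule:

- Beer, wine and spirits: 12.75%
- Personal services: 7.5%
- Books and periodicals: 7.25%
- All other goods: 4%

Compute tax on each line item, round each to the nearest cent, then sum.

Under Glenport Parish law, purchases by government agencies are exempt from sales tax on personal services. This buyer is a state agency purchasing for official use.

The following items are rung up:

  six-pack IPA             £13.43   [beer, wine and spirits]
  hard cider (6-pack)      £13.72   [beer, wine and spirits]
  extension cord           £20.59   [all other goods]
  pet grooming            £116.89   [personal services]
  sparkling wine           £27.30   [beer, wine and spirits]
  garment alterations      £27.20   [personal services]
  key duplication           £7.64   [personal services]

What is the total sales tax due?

£7.76

Six-pack IPA £13.43: beer, wine and spirits → 12.75% → £1.71
Hard cider (6-pack) £13.72: beer, wine and spirits → 12.75% → £1.75
Extension cord £20.59: all other goods → 4% → £0.82
Pet grooming £116.89: personal services, buyer-exempt → 0% → £0.00
Sparkling wine £27.30: beer, wine and spirits → 12.75% → £3.48
Garment alterations £27.20: personal services, buyer-exempt → 0% → £0.00
Key duplication £7.64: personal services, buyer-exempt → 0% → £0.00
Total tax = £1.71 + £1.75 + £0.82 + £3.48 = £7.76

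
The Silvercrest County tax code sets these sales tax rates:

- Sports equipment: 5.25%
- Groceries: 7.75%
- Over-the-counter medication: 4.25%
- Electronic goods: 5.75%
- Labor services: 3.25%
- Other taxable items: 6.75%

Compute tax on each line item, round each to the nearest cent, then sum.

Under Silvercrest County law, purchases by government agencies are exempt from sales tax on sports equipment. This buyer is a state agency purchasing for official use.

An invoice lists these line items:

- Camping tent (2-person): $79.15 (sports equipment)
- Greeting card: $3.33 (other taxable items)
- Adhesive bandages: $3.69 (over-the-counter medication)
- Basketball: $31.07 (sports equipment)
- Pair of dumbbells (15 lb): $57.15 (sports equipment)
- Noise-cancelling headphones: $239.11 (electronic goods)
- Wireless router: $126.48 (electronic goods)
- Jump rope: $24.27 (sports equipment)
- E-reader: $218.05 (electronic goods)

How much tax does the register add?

Camping tent (2-person) $79.15: sports equipment, buyer-exempt → 0% → $0.00
Greeting card $3.33: other taxable items → 6.75% → $0.22
Adhesive bandages $3.69: over-the-counter medication → 4.25% → $0.16
Basketball $31.07: sports equipment, buyer-exempt → 0% → $0.00
Pair of dumbbells (15 lb) $57.15: sports equipment, buyer-exempt → 0% → $0.00
Noise-cancelling headphones $239.11: electronic goods → 5.75% → $13.75
Wireless router $126.48: electronic goods → 5.75% → $7.27
Jump rope $24.27: sports equipment, buyer-exempt → 0% → $0.00
E-reader $218.05: electronic goods → 5.75% → $12.54
Total tax = $0.22 + $0.16 + $13.75 + $7.27 + $12.54 = $33.94

$33.94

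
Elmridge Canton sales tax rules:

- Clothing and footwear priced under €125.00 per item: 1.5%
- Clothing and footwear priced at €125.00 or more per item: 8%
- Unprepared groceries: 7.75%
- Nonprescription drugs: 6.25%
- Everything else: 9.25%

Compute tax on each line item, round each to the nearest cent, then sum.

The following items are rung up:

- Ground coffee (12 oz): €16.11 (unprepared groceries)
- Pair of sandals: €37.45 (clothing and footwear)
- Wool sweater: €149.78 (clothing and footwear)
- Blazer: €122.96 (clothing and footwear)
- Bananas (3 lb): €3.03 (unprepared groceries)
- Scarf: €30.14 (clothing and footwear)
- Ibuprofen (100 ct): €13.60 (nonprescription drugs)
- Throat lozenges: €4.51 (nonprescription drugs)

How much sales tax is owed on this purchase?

€17.44

Ground coffee (12 oz) €16.11: unprepared groceries → 7.75% → €1.25
Pair of sandals €37.45: clothing and footwear, under €125.00 → 1.5% → €0.56
Wool sweater €149.78: clothing and footwear, €125.00 or more → 8% → €11.98
Blazer €122.96: clothing and footwear, under €125.00 → 1.5% → €1.84
Bananas (3 lb) €3.03: unprepared groceries → 7.75% → €0.23
Scarf €30.14: clothing and footwear, under €125.00 → 1.5% → €0.45
Ibuprofen (100 ct) €13.60: nonprescription drugs → 6.25% → €0.85
Throat lozenges €4.51: nonprescription drugs → 6.25% → €0.28
Total tax = €1.25 + €0.56 + €11.98 + €1.84 + €0.23 + €0.45 + €0.85 + €0.28 = €17.44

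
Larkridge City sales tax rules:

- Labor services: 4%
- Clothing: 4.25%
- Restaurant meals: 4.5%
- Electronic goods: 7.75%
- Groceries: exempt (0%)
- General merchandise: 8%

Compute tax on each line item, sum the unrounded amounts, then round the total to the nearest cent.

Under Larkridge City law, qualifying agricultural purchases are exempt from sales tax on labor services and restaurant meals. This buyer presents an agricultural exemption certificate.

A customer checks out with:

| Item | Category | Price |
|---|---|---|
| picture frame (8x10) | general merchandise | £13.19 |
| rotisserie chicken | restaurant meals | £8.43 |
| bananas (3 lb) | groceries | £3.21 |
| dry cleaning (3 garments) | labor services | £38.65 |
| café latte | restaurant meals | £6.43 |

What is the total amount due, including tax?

£70.97

Picture frame (8x10) £13.19: general merchandise → 8% → £1.0552
Rotisserie chicken £8.43: restaurant meals, buyer-exempt → 0% → £0.00
Bananas (3 lb) £3.21: groceries → 0% → £0.00
Dry cleaning (3 garments) £38.65: labor services, buyer-exempt → 0% → £0.00
Café latte £6.43: restaurant meals, buyer-exempt → 0% → £0.00
Subtotal = £69.91; unrounded tax = £1.0552 → £1.06; total due = £70.97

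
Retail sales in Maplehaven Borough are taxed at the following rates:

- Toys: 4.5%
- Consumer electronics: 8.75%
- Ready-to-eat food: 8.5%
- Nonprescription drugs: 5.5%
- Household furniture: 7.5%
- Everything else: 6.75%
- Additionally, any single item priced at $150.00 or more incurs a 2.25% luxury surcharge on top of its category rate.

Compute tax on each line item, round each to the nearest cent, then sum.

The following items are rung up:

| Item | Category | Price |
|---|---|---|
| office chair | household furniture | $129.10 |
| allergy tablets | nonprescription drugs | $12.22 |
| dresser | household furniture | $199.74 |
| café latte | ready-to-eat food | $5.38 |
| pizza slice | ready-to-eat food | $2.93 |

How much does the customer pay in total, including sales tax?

$379.90

Office chair $129.10: household furniture → 7.5% → $9.68
Allergy tablets $12.22: nonprescription drugs → 5.5% → $0.67
Dresser $199.74: household furniture → 7.5% + 2.25% surcharge = 9.75% → $19.47
Café latte $5.38: ready-to-eat food → 8.5% → $0.46
Pizza slice $2.93: ready-to-eat food → 8.5% → $0.25
Subtotal = $349.37; tax = $30.53; total due = $379.90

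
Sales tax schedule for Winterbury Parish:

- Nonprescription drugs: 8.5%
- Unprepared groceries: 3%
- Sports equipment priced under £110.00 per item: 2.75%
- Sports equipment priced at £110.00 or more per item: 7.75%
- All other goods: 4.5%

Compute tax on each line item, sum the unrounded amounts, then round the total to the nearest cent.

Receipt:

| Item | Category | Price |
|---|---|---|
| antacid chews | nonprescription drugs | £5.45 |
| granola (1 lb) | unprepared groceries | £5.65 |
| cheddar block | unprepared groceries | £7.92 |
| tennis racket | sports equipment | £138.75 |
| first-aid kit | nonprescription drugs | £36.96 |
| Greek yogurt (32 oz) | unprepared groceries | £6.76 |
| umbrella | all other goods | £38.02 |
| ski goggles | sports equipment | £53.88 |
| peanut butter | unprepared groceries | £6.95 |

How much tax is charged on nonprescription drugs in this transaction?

Antacid chews £5.45: nonprescription drugs → 8.5% → £0.46325
First-aid kit £36.96: nonprescription drugs → 8.5% → £3.1416
Tax on nonprescription drugs: unrounded sum = £3.60485 → £3.60

£3.60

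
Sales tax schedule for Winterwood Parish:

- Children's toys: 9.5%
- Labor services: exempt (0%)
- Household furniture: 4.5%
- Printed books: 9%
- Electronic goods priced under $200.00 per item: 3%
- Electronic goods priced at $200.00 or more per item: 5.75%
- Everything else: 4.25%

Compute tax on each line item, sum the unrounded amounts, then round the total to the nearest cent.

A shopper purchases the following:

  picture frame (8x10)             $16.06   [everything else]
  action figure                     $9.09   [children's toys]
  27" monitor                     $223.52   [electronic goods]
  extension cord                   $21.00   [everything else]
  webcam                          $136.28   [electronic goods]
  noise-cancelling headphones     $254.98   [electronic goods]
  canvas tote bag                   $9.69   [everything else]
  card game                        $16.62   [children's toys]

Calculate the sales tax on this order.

$36.03

Picture frame (8x10) $16.06: everything else → 4.25% → $0.68255
Action figure $9.09: children's toys → 9.5% → $0.86355
27" monitor $223.52: electronic goods, $200.00 or more → 5.75% → $12.8524
Extension cord $21.00: everything else → 4.25% → $0.8925
Webcam $136.28: electronic goods, under $200.00 → 3% → $4.0884
Noise-cancelling headphones $254.98: electronic goods, $200.00 or more → 5.75% → $14.66135
Canvas tote bag $9.69: everything else → 4.25% → $0.411825
Card game $16.62: children's toys → 9.5% → $1.5789
Unrounded tax sum = $36.031475 → $36.03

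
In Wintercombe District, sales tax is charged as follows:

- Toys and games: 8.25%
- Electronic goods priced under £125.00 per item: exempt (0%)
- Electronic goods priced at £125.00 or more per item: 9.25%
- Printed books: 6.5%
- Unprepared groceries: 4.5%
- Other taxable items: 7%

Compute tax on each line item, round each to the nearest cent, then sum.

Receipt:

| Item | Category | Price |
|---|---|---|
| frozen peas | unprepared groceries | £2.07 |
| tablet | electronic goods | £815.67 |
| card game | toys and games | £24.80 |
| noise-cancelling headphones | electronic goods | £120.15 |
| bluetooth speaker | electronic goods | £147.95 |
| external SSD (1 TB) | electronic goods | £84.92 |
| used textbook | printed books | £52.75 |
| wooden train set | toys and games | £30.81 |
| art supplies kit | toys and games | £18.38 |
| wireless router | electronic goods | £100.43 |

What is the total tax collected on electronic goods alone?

£89.14

Tablet £815.67: electronic goods, £125.00 or more → 9.25% → £75.45
Noise-cancelling headphones £120.15: electronic goods, under £125.00 → 0% → £0.00
Bluetooth speaker £147.95: electronic goods, £125.00 or more → 9.25% → £13.69
External SSD (1 TB) £84.92: electronic goods, under £125.00 → 0% → £0.00
Wireless router £100.43: electronic goods, under £125.00 → 0% → £0.00
Tax on electronic goods = £75.45 + £0.00 + £13.69 + £0.00 + £0.00 = £89.14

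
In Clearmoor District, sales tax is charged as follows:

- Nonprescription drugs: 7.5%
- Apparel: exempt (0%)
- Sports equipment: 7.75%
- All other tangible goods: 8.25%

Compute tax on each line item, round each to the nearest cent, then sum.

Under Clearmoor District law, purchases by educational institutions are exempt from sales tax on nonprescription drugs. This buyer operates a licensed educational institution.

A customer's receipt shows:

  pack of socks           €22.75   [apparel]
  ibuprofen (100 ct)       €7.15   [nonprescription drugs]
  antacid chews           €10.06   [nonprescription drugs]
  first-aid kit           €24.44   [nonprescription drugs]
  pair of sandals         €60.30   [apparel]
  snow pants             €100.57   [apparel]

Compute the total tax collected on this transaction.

€0.00

Pack of socks €22.75: apparel → 0% → €0.00
Ibuprofen (100 ct) €7.15: nonprescription drugs, buyer-exempt → 0% → €0.00
Antacid chews €10.06: nonprescription drugs, buyer-exempt → 0% → €0.00
First-aid kit €24.44: nonprescription drugs, buyer-exempt → 0% → €0.00
Pair of sandals €60.30: apparel → 0% → €0.00
Snow pants €100.57: apparel → 0% → €0.00
Total tax = €0.00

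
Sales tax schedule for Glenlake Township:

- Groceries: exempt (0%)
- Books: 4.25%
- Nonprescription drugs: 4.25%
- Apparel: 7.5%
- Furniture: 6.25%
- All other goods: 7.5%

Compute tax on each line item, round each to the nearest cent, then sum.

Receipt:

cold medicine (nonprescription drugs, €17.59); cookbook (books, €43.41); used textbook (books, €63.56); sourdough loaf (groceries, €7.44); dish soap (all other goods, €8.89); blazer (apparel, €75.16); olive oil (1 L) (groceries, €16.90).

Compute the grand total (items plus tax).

€244.55

Cold medicine €17.59: nonprescription drugs → 4.25% → €0.75
Cookbook €43.41: books → 4.25% → €1.84
Used textbook €63.56: books → 4.25% → €2.70
Sourdough loaf €7.44: groceries → 0% → €0.00
Dish soap €8.89: all other goods → 7.5% → €0.67
Blazer €75.16: apparel → 7.5% → €5.64
Olive oil (1 L) €16.90: groceries → 0% → €0.00
Subtotal = €232.95; tax = €11.60; total due = €244.55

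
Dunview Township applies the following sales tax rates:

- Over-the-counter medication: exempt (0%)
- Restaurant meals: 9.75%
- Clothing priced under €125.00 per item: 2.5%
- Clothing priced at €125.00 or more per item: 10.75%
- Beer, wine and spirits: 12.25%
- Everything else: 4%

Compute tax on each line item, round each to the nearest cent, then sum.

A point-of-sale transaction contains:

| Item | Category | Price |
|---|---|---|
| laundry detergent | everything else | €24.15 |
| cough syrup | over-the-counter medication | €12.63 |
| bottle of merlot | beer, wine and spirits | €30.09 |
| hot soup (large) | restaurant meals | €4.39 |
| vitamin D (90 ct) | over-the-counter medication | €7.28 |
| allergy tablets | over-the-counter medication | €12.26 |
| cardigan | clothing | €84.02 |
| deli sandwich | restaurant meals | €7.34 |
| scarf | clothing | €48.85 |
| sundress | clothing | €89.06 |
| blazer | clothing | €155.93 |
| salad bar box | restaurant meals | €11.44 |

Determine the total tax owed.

Laundry detergent €24.15: everything else → 4% → €0.97
Cough syrup €12.63: over-the-counter medication → 0% → €0.00
Bottle of merlot €30.09: beer, wine and spirits → 12.25% → €3.69
Hot soup (large) €4.39: restaurant meals → 9.75% → €0.43
Vitamin D (90 ct) €7.28: over-the-counter medication → 0% → €0.00
Allergy tablets €12.26: over-the-counter medication → 0% → €0.00
Cardigan €84.02: clothing, under €125.00 → 2.5% → €2.10
Deli sandwich €7.34: restaurant meals → 9.75% → €0.72
Scarf €48.85: clothing, under €125.00 → 2.5% → €1.22
Sundress €89.06: clothing, under €125.00 → 2.5% → €2.23
Blazer €155.93: clothing, €125.00 or more → 10.75% → €16.76
Salad bar box €11.44: restaurant meals → 9.75% → €1.12
Total tax = €0.97 + €3.69 + €0.43 + €2.10 + €0.72 + €1.22 + €2.23 + €16.76 + €1.12 = €29.24

€29.24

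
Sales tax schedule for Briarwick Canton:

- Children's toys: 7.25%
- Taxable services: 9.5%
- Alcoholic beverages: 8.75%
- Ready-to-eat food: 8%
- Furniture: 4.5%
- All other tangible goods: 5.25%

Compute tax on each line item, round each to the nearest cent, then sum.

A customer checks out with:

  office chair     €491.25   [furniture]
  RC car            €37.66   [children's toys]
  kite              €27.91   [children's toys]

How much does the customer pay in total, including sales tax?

Office chair €491.25: furniture → 4.5% → €22.11
RC car €37.66: children's toys → 7.25% → €2.73
Kite €27.91: children's toys → 7.25% → €2.02
Subtotal = €556.82; tax = €26.86; total due = €583.68

€583.68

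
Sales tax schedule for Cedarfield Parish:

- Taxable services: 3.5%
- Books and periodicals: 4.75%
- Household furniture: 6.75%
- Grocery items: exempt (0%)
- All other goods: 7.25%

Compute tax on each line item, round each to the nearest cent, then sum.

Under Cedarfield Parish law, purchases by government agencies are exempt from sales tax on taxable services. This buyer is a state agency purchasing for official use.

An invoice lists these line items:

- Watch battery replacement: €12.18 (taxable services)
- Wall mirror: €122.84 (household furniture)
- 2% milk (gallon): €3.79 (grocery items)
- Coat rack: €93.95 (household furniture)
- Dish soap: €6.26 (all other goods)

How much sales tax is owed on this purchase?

Watch battery replacement €12.18: taxable services, buyer-exempt → 0% → €0.00
Wall mirror €122.84: household furniture → 6.75% → €8.29
2% milk (gallon) €3.79: grocery items → 0% → €0.00
Coat rack €93.95: household furniture → 6.75% → €6.34
Dish soap €6.26: all other goods → 7.25% → €0.45
Total tax = €8.29 + €6.34 + €0.45 = €15.08

€15.08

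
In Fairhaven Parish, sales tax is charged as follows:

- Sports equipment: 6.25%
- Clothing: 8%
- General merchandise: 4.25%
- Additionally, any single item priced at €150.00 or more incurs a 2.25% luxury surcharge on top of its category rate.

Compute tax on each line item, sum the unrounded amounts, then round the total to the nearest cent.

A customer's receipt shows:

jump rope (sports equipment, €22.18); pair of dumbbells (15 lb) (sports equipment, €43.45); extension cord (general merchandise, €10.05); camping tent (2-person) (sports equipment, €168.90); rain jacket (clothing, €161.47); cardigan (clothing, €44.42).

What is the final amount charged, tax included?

Jump rope €22.18: sports equipment → 6.25% → €1.38625
Pair of dumbbells (15 lb) €43.45: sports equipment → 6.25% → €2.715625
Extension cord €10.05: general merchandise → 4.25% → €0.427125
Camping tent (2-person) €168.90: sports equipment → 6.25% + 2.25% surcharge = 8.5% → €14.3565
Rain jacket €161.47: clothing → 8% + 2.25% surcharge = 10.25% → €16.550675
Cardigan €44.42: clothing → 8% → €3.5536
Subtotal = €450.47; unrounded tax = €38.989775 → €38.99; total due = €489.46

€489.46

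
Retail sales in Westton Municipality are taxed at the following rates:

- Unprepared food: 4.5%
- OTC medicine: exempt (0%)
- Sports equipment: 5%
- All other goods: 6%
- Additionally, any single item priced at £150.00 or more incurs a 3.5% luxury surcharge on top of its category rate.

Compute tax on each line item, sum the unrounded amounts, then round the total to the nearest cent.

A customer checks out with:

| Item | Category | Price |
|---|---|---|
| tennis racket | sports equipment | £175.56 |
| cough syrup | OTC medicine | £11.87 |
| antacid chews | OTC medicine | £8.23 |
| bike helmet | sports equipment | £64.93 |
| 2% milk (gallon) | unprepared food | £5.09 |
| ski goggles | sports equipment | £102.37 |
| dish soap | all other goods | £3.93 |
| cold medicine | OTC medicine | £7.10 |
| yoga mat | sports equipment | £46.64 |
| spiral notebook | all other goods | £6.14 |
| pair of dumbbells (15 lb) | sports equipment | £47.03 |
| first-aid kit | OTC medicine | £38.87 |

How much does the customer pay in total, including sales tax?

£546.56

Tennis racket £175.56: sports equipment → 5% + 3.5% surcharge = 8.5% → £14.9226
Cough syrup £11.87: OTC medicine → 0% → £0.00
Antacid chews £8.23: OTC medicine → 0% → £0.00
Bike helmet £64.93: sports equipment → 5% → £3.2465
2% milk (gallon) £5.09: unprepared food → 4.5% → £0.22905
Ski goggles £102.37: sports equipment → 5% → £5.1185
Dish soap £3.93: all other goods → 6% → £0.2358
Cold medicine £7.10: OTC medicine → 0% → £0.00
Yoga mat £46.64: sports equipment → 5% → £2.332
Spiral notebook £6.14: all other goods → 6% → £0.3684
Pair of dumbbells (15 lb) £47.03: sports equipment → 5% → £2.3515
First-aid kit £38.87: OTC medicine → 0% → £0.00
Subtotal = £517.76; unrounded tax = £28.80435 → £28.80; total due = £546.56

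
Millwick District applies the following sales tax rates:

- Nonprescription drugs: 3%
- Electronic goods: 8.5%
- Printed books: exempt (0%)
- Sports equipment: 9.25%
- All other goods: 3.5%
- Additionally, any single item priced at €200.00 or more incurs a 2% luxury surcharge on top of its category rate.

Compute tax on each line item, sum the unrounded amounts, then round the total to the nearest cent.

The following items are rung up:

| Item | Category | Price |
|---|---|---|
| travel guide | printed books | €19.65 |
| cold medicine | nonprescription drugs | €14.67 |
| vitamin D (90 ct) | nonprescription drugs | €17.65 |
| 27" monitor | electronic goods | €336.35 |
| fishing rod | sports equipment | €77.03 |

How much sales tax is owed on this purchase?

Travel guide €19.65: printed books → 0% → €0.00
Cold medicine €14.67: nonprescription drugs → 3% → €0.4401
Vitamin D (90 ct) €17.65: nonprescription drugs → 3% → €0.5295
27" monitor €336.35: electronic goods → 8.5% + 2% surcharge = 10.5% → €35.31675
Fishing rod €77.03: sports equipment → 9.25% → €7.125275
Unrounded tax sum = €43.411625 → €43.41

€43.41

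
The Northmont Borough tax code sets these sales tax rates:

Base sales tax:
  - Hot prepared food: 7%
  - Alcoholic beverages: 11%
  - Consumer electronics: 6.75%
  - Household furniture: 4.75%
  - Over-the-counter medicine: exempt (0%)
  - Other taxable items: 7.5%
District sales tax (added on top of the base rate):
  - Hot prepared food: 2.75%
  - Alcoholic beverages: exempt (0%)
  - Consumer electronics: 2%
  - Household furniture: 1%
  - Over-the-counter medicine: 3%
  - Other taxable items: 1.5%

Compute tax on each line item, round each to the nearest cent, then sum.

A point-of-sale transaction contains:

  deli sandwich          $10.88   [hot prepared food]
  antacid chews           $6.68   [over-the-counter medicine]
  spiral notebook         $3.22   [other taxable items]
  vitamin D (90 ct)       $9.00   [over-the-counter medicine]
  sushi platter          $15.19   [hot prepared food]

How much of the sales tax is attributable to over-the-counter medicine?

Antacid chews $6.68: over-the-counter medicine → 0% + 3% district = 3% → $0.20
Vitamin D (90 ct) $9.00: over-the-counter medicine → 0% + 3% district = 3% → $0.27
Tax on over-the-counter medicine = $0.20 + $0.27 = $0.47

$0.47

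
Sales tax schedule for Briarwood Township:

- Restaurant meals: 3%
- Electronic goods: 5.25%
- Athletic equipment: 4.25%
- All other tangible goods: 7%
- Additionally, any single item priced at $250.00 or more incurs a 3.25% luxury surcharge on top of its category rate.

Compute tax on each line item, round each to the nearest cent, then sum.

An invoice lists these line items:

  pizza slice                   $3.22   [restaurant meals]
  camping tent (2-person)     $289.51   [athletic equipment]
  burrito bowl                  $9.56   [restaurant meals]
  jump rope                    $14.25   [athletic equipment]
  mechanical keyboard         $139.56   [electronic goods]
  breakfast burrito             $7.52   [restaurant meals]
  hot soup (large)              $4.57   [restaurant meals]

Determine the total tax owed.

$30.41

Pizza slice $3.22: restaurant meals → 3% → $0.10
Camping tent (2-person) $289.51: athletic equipment → 4.25% + 3.25% surcharge = 7.5% → $21.71
Burrito bowl $9.56: restaurant meals → 3% → $0.29
Jump rope $14.25: athletic equipment → 4.25% → $0.61
Mechanical keyboard $139.56: electronic goods → 5.25% → $7.33
Breakfast burrito $7.52: restaurant meals → 3% → $0.23
Hot soup (large) $4.57: restaurant meals → 3% → $0.14
Total tax = $0.10 + $21.71 + $0.29 + $0.61 + $7.33 + $0.23 + $0.14 = $30.41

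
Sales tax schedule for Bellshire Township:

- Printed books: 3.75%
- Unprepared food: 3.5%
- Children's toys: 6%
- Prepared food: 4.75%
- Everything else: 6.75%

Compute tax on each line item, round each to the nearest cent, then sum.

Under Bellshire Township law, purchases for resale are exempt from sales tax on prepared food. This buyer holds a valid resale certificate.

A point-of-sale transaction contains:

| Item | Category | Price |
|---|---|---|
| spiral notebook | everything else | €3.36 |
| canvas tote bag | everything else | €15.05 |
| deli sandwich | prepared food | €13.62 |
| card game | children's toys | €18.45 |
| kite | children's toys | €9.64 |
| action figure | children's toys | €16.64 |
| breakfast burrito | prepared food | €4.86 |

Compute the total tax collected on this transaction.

Spiral notebook €3.36: everything else → 6.75% → €0.23
Canvas tote bag €15.05: everything else → 6.75% → €1.02
Deli sandwich €13.62: prepared food, buyer-exempt → 0% → €0.00
Card game €18.45: children's toys → 6% → €1.11
Kite €9.64: children's toys → 6% → €0.58
Action figure €16.64: children's toys → 6% → €1.00
Breakfast burrito €4.86: prepared food, buyer-exempt → 0% → €0.00
Total tax = €0.23 + €1.02 + €1.11 + €0.58 + €1.00 = €3.94

€3.94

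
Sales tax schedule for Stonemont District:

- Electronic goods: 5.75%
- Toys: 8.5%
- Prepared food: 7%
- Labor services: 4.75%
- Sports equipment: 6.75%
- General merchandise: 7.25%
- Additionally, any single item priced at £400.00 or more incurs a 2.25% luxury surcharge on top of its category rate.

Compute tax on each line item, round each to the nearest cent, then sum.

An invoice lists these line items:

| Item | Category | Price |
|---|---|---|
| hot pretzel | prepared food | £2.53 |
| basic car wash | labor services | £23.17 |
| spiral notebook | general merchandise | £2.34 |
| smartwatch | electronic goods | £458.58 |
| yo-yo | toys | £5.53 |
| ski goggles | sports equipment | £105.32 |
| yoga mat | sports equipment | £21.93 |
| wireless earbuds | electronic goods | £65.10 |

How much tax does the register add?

Hot pretzel £2.53: prepared food → 7% → £0.18
Basic car wash £23.17: labor services → 4.75% → £1.10
Spiral notebook £2.34: general merchandise → 7.25% → £0.17
Smartwatch £458.58: electronic goods → 5.75% + 2.25% surcharge = 8% → £36.69
Yo-yo £5.53: toys → 8.5% → £0.47
Ski goggles £105.32: sports equipment → 6.75% → £7.11
Yoga mat £21.93: sports equipment → 6.75% → £1.48
Wireless earbuds £65.10: electronic goods → 5.75% → £3.74
Total tax = £0.18 + £1.10 + £0.17 + £36.69 + £0.47 + £7.11 + £1.48 + £3.74 = £50.94

£50.94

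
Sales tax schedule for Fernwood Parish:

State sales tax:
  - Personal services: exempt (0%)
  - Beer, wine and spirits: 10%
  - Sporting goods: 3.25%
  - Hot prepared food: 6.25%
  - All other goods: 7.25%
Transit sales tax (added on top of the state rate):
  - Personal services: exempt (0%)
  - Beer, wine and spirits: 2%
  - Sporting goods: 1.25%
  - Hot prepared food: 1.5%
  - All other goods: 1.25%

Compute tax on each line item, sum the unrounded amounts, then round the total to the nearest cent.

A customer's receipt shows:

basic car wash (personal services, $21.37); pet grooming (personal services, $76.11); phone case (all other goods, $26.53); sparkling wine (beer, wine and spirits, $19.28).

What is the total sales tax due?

Basic car wash $21.37: personal services → 0% + 0% transit = 0% → $0.00
Pet grooming $76.11: personal services → 0% + 0% transit = 0% → $0.00
Phone case $26.53: all other goods → 7.25% + 1.25% transit = 8.5% → $2.25505
Sparkling wine $19.28: beer, wine and spirits → 10% + 2% transit = 12% → $2.3136
Unrounded tax sum = $4.56865 → $4.57

$4.57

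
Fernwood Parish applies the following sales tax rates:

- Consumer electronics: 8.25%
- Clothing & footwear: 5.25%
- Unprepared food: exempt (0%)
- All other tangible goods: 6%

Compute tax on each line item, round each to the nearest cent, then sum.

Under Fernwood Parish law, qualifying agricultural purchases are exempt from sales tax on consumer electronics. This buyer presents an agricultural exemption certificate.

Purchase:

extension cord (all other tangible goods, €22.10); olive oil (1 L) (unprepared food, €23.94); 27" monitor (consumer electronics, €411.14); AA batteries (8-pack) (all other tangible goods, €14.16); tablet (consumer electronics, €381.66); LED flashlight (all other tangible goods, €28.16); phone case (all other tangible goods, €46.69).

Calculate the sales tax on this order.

Extension cord €22.10: all other tangible goods → 6% → €1.33
Olive oil (1 L) €23.94: unprepared food → 0% → €0.00
27" monitor €411.14: consumer electronics, buyer-exempt → 0% → €0.00
AA batteries (8-pack) €14.16: all other tangible goods → 6% → €0.85
Tablet €381.66: consumer electronics, buyer-exempt → 0% → €0.00
LED flashlight €28.16: all other tangible goods → 6% → €1.69
Phone case €46.69: all other tangible goods → 6% → €2.80
Total tax = €1.33 + €0.85 + €1.69 + €2.80 = €6.67

€6.67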